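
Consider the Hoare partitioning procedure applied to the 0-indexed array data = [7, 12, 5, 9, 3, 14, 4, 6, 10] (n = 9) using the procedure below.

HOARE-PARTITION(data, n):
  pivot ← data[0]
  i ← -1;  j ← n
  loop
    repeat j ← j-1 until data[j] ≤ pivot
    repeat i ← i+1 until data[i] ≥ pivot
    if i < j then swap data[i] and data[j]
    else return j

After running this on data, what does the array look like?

[6, 4, 5, 3, 9, 14, 12, 7, 10]

pivot=7
j stops at 7 (6), i stops at 0 (7); swap ⇒ [6, 12, 5, 9, 3, 14, 4, 7, 10]
j stops at 6 (4), i stops at 1 (12); swap ⇒ [6, 4, 5, 9, 3, 14, 12, 7, 10]
j stops at 4 (3), i stops at 3 (9); swap ⇒ [6, 4, 5, 3, 9, 14, 12, 7, 10]
j stops at 3, i stops at 4; i≥j ⇒ return 3. data=[6, 4, 5, 3, 9, 14, 12, 7, 10]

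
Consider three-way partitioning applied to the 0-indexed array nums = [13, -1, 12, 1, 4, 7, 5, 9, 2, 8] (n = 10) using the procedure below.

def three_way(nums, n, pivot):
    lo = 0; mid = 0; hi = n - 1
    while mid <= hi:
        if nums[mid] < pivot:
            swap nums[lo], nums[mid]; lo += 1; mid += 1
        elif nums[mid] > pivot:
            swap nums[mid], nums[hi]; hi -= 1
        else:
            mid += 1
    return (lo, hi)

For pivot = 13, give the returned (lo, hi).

(9, 9)

pivot = 13; lo=0, mid=0, hi=9
nums[mid]=13=13: mid=1
nums[mid]=-1<13: swap nums[0],nums[1]; lo=1,mid=2 → [-1, 13, 12, 1, 4, 7, 5, 9, 2, 8]
nums[mid]=12<13: swap nums[1],nums[2]; lo=2,mid=3 → [-1, 12, 13, 1, 4, 7, 5, 9, 2, 8]
nums[mid]=1<13: swap nums[2],nums[3]; lo=3,mid=4 → [-1, 12, 1, 13, 4, 7, 5, 9, 2, 8]
nums[mid]=4<13: swap nums[3],nums[4]; lo=4,mid=5 → [-1, 12, 1, 4, 13, 7, 5, 9, 2, 8]
nums[mid]=7<13: swap nums[4],nums[5]; lo=5,mid=6 → [-1, 12, 1, 4, 7, 13, 5, 9, 2, 8]
nums[mid]=5<13: swap nums[5],nums[6]; lo=6,mid=7 → [-1, 12, 1, 4, 7, 5, 13, 9, 2, 8]
nums[mid]=9<13: swap nums[6],nums[7]; lo=7,mid=8 → [-1, 12, 1, 4, 7, 5, 9, 13, 2, 8]
nums[mid]=2<13: swap nums[7],nums[8]; lo=8,mid=9 → [-1, 12, 1, 4, 7, 5, 9, 2, 13, 8]
nums[mid]=8<13: swap nums[8],nums[9]; lo=9,mid=10 → [-1, 12, 1, 4, 7, 5, 9, 2, 8, 13]
end: lo=9, hi=9; nums = [-1, 12, 1, 4, 7, 5, 9, 2, 8, 13]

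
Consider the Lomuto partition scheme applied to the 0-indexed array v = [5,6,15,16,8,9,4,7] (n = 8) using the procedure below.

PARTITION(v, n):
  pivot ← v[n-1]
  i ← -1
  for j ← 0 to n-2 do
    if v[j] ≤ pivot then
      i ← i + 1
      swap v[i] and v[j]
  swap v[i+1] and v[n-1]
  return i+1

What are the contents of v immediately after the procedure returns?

[5,6,4,7,8,9,15,16]

pivot=7, i=-1
j=0: 5≤7, i=0, swap(0,0) ⇒ [5,6,15,16,8,9,4,7]
j=1: 6≤7, i=1, swap(1,1) ⇒ [5,6,15,16,8,9,4,7]
j=2: 15>7, skip
j=3: 16>7, skip
j=4: 8>7, skip
j=5: 9>7, skip
j=6: 4≤7, i=2, swap(2,6) ⇒ [5,6,4,16,8,9,15,7]
swap(3,7) ⇒ [5,6,4,7,8,9,15,16]; return 3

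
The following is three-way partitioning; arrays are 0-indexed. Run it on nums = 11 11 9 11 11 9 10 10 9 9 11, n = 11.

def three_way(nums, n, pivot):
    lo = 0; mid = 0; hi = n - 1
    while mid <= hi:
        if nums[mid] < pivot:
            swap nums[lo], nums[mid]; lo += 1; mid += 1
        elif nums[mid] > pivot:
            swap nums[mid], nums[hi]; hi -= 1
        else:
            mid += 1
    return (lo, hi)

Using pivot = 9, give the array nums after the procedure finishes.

9 9 9 9 11 10 10 11 11 11 11

lo=0 mid=0 hi=10
11>9: swap(0,10), hi=9 ⇒ 11 11 9 11 11 9 10 10 9 9 11
11>9: swap(0,9), hi=8 ⇒ 9 11 9 11 11 9 10 10 9 11 11
9=9: mid=1
11>9: swap(1,8), hi=7 ⇒ 9 9 9 11 11 9 10 10 11 11 11
9=9: mid=2
9=9: mid=3
11>9: swap(3,7), hi=6 ⇒ 9 9 9 10 11 9 10 11 11 11 11
10>9: swap(3,6), hi=5 ⇒ 9 9 9 10 11 9 10 11 11 11 11
10>9: swap(3,5), hi=4 ⇒ 9 9 9 9 11 10 10 11 11 11 11
9=9: mid=4
11>9: swap(4,4), hi=3 ⇒ 9 9 9 9 11 10 10 11 11 11 11
done. lo=0 hi=3; nums=9 9 9 9 11 10 10 11 11 11 11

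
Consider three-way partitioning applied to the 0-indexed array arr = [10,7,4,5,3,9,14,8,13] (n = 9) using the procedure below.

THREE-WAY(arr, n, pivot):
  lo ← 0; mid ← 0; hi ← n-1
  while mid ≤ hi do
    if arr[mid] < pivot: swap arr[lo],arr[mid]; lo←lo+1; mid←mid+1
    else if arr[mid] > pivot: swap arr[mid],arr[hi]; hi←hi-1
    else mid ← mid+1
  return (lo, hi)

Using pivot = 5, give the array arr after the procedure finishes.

pivot = 5; lo=0, mid=0, hi=8
arr[mid]=10>5: swap arr[0],arr[8]; hi=7 → [13,7,4,5,3,9,14,8,10]
arr[mid]=13>5: swap arr[0],arr[7]; hi=6 → [8,7,4,5,3,9,14,13,10]
arr[mid]=8>5: swap arr[0],arr[6]; hi=5 → [14,7,4,5,3,9,8,13,10]
arr[mid]=14>5: swap arr[0],arr[5]; hi=4 → [9,7,4,5,3,14,8,13,10]
arr[mid]=9>5: swap arr[0],arr[4]; hi=3 → [3,7,4,5,9,14,8,13,10]
arr[mid]=3<5: swap arr[0],arr[0]; lo=1,mid=1 → [3,7,4,5,9,14,8,13,10]
arr[mid]=7>5: swap arr[1],arr[3]; hi=2 → [3,5,4,7,9,14,8,13,10]
arr[mid]=5=5: mid=2
arr[mid]=4<5: swap arr[1],arr[2]; lo=2,mid=3 → [3,4,5,7,9,14,8,13,10]
end: lo=2, hi=2; arr = [3,4,5,7,9,14,8,13,10]

[3,4,5,7,9,14,8,13,10]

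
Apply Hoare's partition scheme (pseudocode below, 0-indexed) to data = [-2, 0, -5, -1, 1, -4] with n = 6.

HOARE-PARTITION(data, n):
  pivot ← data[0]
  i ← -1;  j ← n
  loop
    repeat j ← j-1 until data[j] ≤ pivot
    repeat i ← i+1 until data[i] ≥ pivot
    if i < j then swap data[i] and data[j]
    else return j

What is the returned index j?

pivot = data[0] = -2; i = -1, j = 6
j→5 (data[5]=-4≤-2), i→0 (data[0]=-2≥-2); i<j, swap → [-4, 0, -5, -1, 1, -2]
j→2 (data[2]=-5≤-2), i→1 (data[1]=0≥-2); i<j, swap → [-4, -5, 0, -1, 1, -2]
j→1, i→2; i≥j, return j=1. data = [-4, -5, 0, -1, 1, -2]

1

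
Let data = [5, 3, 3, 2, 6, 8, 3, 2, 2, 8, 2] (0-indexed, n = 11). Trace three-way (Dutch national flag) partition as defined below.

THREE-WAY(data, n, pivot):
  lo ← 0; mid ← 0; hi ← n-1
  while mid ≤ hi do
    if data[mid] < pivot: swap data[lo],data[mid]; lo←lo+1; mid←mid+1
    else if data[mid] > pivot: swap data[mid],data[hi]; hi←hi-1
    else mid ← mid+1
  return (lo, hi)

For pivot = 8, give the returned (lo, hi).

lo=0 mid=0 hi=10
5<8: swap(0,0), lo=1 mid=1 ⇒ [5, 3, 3, 2, 6, 8, 3, 2, 2, 8, 2]
3<8: swap(1,1), lo=2 mid=2 ⇒ [5, 3, 3, 2, 6, 8, 3, 2, 2, 8, 2]
3<8: swap(2,2), lo=3 mid=3 ⇒ [5, 3, 3, 2, 6, 8, 3, 2, 2, 8, 2]
2<8: swap(3,3), lo=4 mid=4 ⇒ [5, 3, 3, 2, 6, 8, 3, 2, 2, 8, 2]
6<8: swap(4,4), lo=5 mid=5 ⇒ [5, 3, 3, 2, 6, 8, 3, 2, 2, 8, 2]
8=8: mid=6
3<8: swap(5,6), lo=6 mid=7 ⇒ [5, 3, 3, 2, 6, 3, 8, 2, 2, 8, 2]
2<8: swap(6,7), lo=7 mid=8 ⇒ [5, 3, 3, 2, 6, 3, 2, 8, 2, 8, 2]
2<8: swap(7,8), lo=8 mid=9 ⇒ [5, 3, 3, 2, 6, 3, 2, 2, 8, 8, 2]
8=8: mid=10
2<8: swap(8,10), lo=9 mid=11 ⇒ [5, 3, 3, 2, 6, 3, 2, 2, 2, 8, 8]
done. lo=9 hi=10; data=[5, 3, 3, 2, 6, 3, 2, 2, 2, 8, 8]

(9, 10)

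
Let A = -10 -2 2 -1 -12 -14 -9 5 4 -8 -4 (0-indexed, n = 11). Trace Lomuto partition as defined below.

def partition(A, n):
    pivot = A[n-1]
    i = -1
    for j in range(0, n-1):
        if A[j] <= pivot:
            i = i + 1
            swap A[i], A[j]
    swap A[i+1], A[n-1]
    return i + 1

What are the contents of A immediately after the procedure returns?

-10 -12 -14 -9 -8 -4 -1 5 4 -2 2

pivot = A[10] = -4; i = -1
j=0: A[0]=-10 ≤ -4 → i=0, swap A[0],A[0] (no change) → -10 -2 2 -1 -12 -14 -9 5 4 -8 -4
j=1: A[1]=-2 > -4 → no swap
j=2: A[2]=2 > -4 → no swap
j=3: A[3]=-1 > -4 → no swap
j=4: A[4]=-12 ≤ -4 → i=1, swap A[1],A[4] → -10 -12 2 -1 -2 -14 -9 5 4 -8 -4
j=5: A[5]=-14 ≤ -4 → i=2, swap A[2],A[5] → -10 -12 -14 -1 -2 2 -9 5 4 -8 -4
j=6: A[6]=-9 ≤ -4 → i=3, swap A[3],A[6] → -10 -12 -14 -9 -2 2 -1 5 4 -8 -4
j=7: A[7]=5 > -4 → no swap
j=8: A[8]=4 > -4 → no swap
j=9: A[9]=-8 ≤ -4 → i=4, swap A[4],A[9] → -10 -12 -14 -9 -8 2 -1 5 4 -2 -4
final swap A[5],A[10] → -10 -12 -14 -9 -8 -4 -1 5 4 -2 2; return 5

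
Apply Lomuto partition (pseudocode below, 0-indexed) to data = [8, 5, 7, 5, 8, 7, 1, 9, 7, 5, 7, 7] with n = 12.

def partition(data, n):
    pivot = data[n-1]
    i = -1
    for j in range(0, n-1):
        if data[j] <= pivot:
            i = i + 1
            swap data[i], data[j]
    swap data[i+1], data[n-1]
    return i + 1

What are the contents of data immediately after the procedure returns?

pivot = data[11] = 7; i = -1
j=0: data[0]=8 > 7 → no swap
j=1: data[1]=5 ≤ 7 → i=0, swap data[0],data[1] → [5, 8, 7, 5, 8, 7, 1, 9, 7, 5, 7, 7]
j=2: data[2]=7 ≤ 7 → i=1, swap data[1],data[2] → [5, 7, 8, 5, 8, 7, 1, 9, 7, 5, 7, 7]
j=3: data[3]=5 ≤ 7 → i=2, swap data[2],data[3] → [5, 7, 5, 8, 8, 7, 1, 9, 7, 5, 7, 7]
j=4: data[4]=8 > 7 → no swap
j=5: data[5]=7 ≤ 7 → i=3, swap data[3],data[5] → [5, 7, 5, 7, 8, 8, 1, 9, 7, 5, 7, 7]
j=6: data[6]=1 ≤ 7 → i=4, swap data[4],data[6] → [5, 7, 5, 7, 1, 8, 8, 9, 7, 5, 7, 7]
j=7: data[7]=9 > 7 → no swap
j=8: data[8]=7 ≤ 7 → i=5, swap data[5],data[8] → [5, 7, 5, 7, 1, 7, 8, 9, 8, 5, 7, 7]
j=9: data[9]=5 ≤ 7 → i=6, swap data[6],data[9] → [5, 7, 5, 7, 1, 7, 5, 9, 8, 8, 7, 7]
j=10: data[10]=7 ≤ 7 → i=7, swap data[7],data[10] → [5, 7, 5, 7, 1, 7, 5, 7, 8, 8, 9, 7]
final swap data[8],data[11] → [5, 7, 5, 7, 1, 7, 5, 7, 7, 8, 9, 8]; return 8

[5, 7, 5, 7, 1, 7, 5, 7, 7, 8, 9, 8]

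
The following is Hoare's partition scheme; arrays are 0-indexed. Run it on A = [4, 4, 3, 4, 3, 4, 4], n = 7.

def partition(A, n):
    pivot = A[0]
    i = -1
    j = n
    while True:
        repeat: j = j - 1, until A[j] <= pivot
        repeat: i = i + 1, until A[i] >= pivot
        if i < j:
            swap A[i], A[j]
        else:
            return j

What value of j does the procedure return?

3

pivot = A[0] = 4; i = -1, j = 7
j→6 (A[6]=4≤4), i→0 (A[0]=4≥4); i<j, swap → [4, 4, 3, 4, 3, 4, 4]
j→5 (A[5]=4≤4), i→1 (A[1]=4≥4); i<j, swap → [4, 4, 3, 4, 3, 4, 4]
j→4 (A[4]=3≤4), i→3 (A[3]=4≥4); i<j, swap → [4, 4, 3, 3, 4, 4, 4]
j→3, i→4; i≥j, return j=3. A = [4, 4, 3, 3, 4, 4, 4]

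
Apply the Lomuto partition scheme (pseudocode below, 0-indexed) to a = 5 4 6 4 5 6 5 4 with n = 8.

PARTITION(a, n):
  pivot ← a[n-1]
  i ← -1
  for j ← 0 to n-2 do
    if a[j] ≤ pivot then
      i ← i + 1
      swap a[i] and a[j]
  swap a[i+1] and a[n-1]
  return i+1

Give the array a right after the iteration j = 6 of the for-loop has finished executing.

pivot=4, i=-1
j=0: 5>4, skip
j=1: 4≤4, i=0, swap(0,1) ⇒ 4 5 6 4 5 6 5 4
j=2: 6>4, skip
j=3: 4≤4, i=1, swap(1,3) ⇒ 4 4 6 5 5 6 5 4
j=4: 5>4, skip
j=5: 6>4, skip
j=6: 5>4, skip
(after j=6) a = 4 4 6 5 5 6 5 4

4 4 6 5 5 6 5 4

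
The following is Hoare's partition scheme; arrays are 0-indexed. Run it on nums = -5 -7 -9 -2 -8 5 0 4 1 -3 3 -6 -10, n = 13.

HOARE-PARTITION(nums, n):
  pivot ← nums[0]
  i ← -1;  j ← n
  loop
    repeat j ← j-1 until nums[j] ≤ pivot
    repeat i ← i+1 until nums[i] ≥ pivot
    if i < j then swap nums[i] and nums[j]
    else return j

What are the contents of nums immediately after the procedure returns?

-10 -7 -9 -6 -8 5 0 4 1 -3 3 -2 -5

pivot = nums[0] = -5; i = -1, j = 13
j→12 (nums[12]=-10≤-5), i→0 (nums[0]=-5≥-5); i<j, swap → -10 -7 -9 -2 -8 5 0 4 1 -3 3 -6 -5
j→11 (nums[11]=-6≤-5), i→3 (nums[3]=-2≥-5); i<j, swap → -10 -7 -9 -6 -8 5 0 4 1 -3 3 -2 -5
j→4, i→5; i≥j, return j=4. nums = -10 -7 -9 -6 -8 5 0 4 1 -3 3 -2 -5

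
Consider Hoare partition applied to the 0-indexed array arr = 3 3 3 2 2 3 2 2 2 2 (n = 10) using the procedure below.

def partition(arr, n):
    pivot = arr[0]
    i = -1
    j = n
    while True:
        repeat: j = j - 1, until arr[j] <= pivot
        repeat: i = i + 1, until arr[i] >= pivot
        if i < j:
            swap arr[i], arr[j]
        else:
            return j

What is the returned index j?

pivot = arr[0] = 3; i = -1, j = 10
j→9 (arr[9]=2≤3), i→0 (arr[0]=3≥3); i<j, swap → 2 3 3 2 2 3 2 2 2 3
j→8 (arr[8]=2≤3), i→1 (arr[1]=3≥3); i<j, swap → 2 2 3 2 2 3 2 2 3 3
j→7 (arr[7]=2≤3), i→2 (arr[2]=3≥3); i<j, swap → 2 2 2 2 2 3 2 3 3 3
j→6 (arr[6]=2≤3), i→5 (arr[5]=3≥3); i<j, swap → 2 2 2 2 2 2 3 3 3 3
j→5, i→6; i≥j, return j=5. arr = 2 2 2 2 2 2 3 3 3 3

5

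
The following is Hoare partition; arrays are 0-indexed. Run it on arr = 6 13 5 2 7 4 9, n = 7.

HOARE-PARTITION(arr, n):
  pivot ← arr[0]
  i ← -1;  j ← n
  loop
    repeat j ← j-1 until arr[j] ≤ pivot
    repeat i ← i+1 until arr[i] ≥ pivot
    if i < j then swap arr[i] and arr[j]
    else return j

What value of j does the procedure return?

2

pivot=6
j stops at 5 (4), i stops at 0 (6); swap ⇒ 4 13 5 2 7 6 9
j stops at 3 (2), i stops at 1 (13); swap ⇒ 4 2 5 13 7 6 9
j stops at 2, i stops at 3; i≥j ⇒ return 2. arr=4 2 5 13 7 6 9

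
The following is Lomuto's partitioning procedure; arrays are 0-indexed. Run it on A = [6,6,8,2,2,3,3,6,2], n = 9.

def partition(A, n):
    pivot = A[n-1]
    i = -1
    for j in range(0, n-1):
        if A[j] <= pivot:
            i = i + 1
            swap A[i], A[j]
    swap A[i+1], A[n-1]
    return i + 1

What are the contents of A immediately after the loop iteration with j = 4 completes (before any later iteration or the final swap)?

[2,2,8,6,6,3,3,6,2]

pivot = A[8] = 2; i = -1
j=0: A[0]=6 > 2 → no swap
j=1: A[1]=6 > 2 → no swap
j=2: A[2]=8 > 2 → no swap
j=3: A[3]=2 ≤ 2 → i=0, swap A[0],A[3] → [2,6,8,6,2,3,3,6,2]
j=4: A[4]=2 ≤ 2 → i=1, swap A[1],A[4] → [2,2,8,6,6,3,3,6,2]
(after j=4) A = [2,2,8,6,6,3,3,6,2]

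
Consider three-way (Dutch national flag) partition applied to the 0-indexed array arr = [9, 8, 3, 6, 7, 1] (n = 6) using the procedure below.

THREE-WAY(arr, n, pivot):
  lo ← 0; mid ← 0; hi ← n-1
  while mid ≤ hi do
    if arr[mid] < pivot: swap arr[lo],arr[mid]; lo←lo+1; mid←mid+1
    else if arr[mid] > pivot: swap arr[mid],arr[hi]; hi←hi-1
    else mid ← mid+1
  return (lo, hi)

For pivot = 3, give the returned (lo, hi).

(1, 1)

pivot = 3; lo=0, mid=0, hi=5
arr[mid]=9>3: swap arr[0],arr[5]; hi=4 → [1, 8, 3, 6, 7, 9]
arr[mid]=1<3: swap arr[0],arr[0]; lo=1,mid=1 → [1, 8, 3, 6, 7, 9]
arr[mid]=8>3: swap arr[1],arr[4]; hi=3 → [1, 7, 3, 6, 8, 9]
arr[mid]=7>3: swap arr[1],arr[3]; hi=2 → [1, 6, 3, 7, 8, 9]
arr[mid]=6>3: swap arr[1],arr[2]; hi=1 → [1, 3, 6, 7, 8, 9]
arr[mid]=3=3: mid=2
end: lo=1, hi=1; arr = [1, 3, 6, 7, 8, 9]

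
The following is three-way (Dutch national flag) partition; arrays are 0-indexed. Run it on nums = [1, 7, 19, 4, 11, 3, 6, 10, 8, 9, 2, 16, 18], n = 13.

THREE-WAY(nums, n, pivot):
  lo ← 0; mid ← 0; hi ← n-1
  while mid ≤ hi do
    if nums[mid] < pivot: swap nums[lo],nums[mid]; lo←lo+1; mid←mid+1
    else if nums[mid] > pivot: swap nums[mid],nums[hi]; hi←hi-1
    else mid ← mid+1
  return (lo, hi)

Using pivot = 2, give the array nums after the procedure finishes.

pivot = 2; lo=0, mid=0, hi=12
nums[mid]=1<2: swap nums[0],nums[0]; lo=1,mid=1 → [1, 7, 19, 4, 11, 3, 6, 10, 8, 9, 2, 16, 18]
nums[mid]=7>2: swap nums[1],nums[12]; hi=11 → [1, 18, 19, 4, 11, 3, 6, 10, 8, 9, 2, 16, 7]
nums[mid]=18>2: swap nums[1],nums[11]; hi=10 → [1, 16, 19, 4, 11, 3, 6, 10, 8, 9, 2, 18, 7]
nums[mid]=16>2: swap nums[1],nums[10]; hi=9 → [1, 2, 19, 4, 11, 3, 6, 10, 8, 9, 16, 18, 7]
nums[mid]=2=2: mid=2
nums[mid]=19>2: swap nums[2],nums[9]; hi=8 → [1, 2, 9, 4, 11, 3, 6, 10, 8, 19, 16, 18, 7]
nums[mid]=9>2: swap nums[2],nums[8]; hi=7 → [1, 2, 8, 4, 11, 3, 6, 10, 9, 19, 16, 18, 7]
nums[mid]=8>2: swap nums[2],nums[7]; hi=6 → [1, 2, 10, 4, 11, 3, 6, 8, 9, 19, 16, 18, 7]
nums[mid]=10>2: swap nums[2],nums[6]; hi=5 → [1, 2, 6, 4, 11, 3, 10, 8, 9, 19, 16, 18, 7]
nums[mid]=6>2: swap nums[2],nums[5]; hi=4 → [1, 2, 3, 4, 11, 6, 10, 8, 9, 19, 16, 18, 7]
nums[mid]=3>2: swap nums[2],nums[4]; hi=3 → [1, 2, 11, 4, 3, 6, 10, 8, 9, 19, 16, 18, 7]
nums[mid]=11>2: swap nums[2],nums[3]; hi=2 → [1, 2, 4, 11, 3, 6, 10, 8, 9, 19, 16, 18, 7]
nums[mid]=4>2: swap nums[2],nums[2]; hi=1 → [1, 2, 4, 11, 3, 6, 10, 8, 9, 19, 16, 18, 7]
end: lo=1, hi=1; nums = [1, 2, 4, 11, 3, 6, 10, 8, 9, 19, 16, 18, 7]

[1, 2, 4, 11, 3, 6, 10, 8, 9, 19, 16, 18, 7]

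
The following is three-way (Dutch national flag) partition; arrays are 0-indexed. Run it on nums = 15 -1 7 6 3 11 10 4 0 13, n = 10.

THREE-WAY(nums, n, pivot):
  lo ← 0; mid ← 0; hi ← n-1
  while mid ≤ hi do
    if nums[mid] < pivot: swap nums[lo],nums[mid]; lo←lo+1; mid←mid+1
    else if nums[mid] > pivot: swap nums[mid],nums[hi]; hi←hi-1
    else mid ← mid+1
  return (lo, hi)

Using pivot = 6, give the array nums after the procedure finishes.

0 -1 4 3 6 10 11 7 13 15

pivot = 6; lo=0, mid=0, hi=9
nums[mid]=15>6: swap nums[0],nums[9]; hi=8 → 13 -1 7 6 3 11 10 4 0 15
nums[mid]=13>6: swap nums[0],nums[8]; hi=7 → 0 -1 7 6 3 11 10 4 13 15
nums[mid]=0<6: swap nums[0],nums[0]; lo=1,mid=1 → 0 -1 7 6 3 11 10 4 13 15
nums[mid]=-1<6: swap nums[1],nums[1]; lo=2,mid=2 → 0 -1 7 6 3 11 10 4 13 15
nums[mid]=7>6: swap nums[2],nums[7]; hi=6 → 0 -1 4 6 3 11 10 7 13 15
nums[mid]=4<6: swap nums[2],nums[2]; lo=3,mid=3 → 0 -1 4 6 3 11 10 7 13 15
nums[mid]=6=6: mid=4
nums[mid]=3<6: swap nums[3],nums[4]; lo=4,mid=5 → 0 -1 4 3 6 11 10 7 13 15
nums[mid]=11>6: swap nums[5],nums[6]; hi=5 → 0 -1 4 3 6 10 11 7 13 15
nums[mid]=10>6: swap nums[5],nums[5]; hi=4 → 0 -1 4 3 6 10 11 7 13 15
end: lo=4, hi=4; nums = 0 -1 4 3 6 10 11 7 13 15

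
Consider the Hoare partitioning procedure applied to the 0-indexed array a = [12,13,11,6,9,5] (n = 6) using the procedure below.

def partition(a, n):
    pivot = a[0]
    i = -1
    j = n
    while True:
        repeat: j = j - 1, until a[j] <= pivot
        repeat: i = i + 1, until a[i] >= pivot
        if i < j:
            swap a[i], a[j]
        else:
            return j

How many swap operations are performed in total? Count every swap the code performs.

pivot = a[0] = 12; i = -1, j = 6
j→5 (a[5]=5≤12), i→0 (a[0]=12≥12); i<j, swap → [5,13,11,6,9,12]
j→4 (a[4]=9≤12), i→1 (a[1]=13≥12); i<j, swap → [5,9,11,6,13,12]
j→3, i→4; i≥j, return j=3. a = [5,9,11,6,13,12]

2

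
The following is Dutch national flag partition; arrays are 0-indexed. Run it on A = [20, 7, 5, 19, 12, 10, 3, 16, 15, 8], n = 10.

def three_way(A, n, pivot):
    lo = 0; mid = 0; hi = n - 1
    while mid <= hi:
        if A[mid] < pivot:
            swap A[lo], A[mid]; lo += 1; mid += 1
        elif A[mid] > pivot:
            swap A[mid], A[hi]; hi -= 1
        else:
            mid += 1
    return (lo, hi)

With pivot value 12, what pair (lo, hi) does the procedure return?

pivot = 12; lo=0, mid=0, hi=9
A[mid]=20>12: swap A[0],A[9]; hi=8 → [8, 7, 5, 19, 12, 10, 3, 16, 15, 20]
A[mid]=8<12: swap A[0],A[0]; lo=1,mid=1 → [8, 7, 5, 19, 12, 10, 3, 16, 15, 20]
A[mid]=7<12: swap A[1],A[1]; lo=2,mid=2 → [8, 7, 5, 19, 12, 10, 3, 16, 15, 20]
A[mid]=5<12: swap A[2],A[2]; lo=3,mid=3 → [8, 7, 5, 19, 12, 10, 3, 16, 15, 20]
A[mid]=19>12: swap A[3],A[8]; hi=7 → [8, 7, 5, 15, 12, 10, 3, 16, 19, 20]
A[mid]=15>12: swap A[3],A[7]; hi=6 → [8, 7, 5, 16, 12, 10, 3, 15, 19, 20]
A[mid]=16>12: swap A[3],A[6]; hi=5 → [8, 7, 5, 3, 12, 10, 16, 15, 19, 20]
A[mid]=3<12: swap A[3],A[3]; lo=4,mid=4 → [8, 7, 5, 3, 12, 10, 16, 15, 19, 20]
A[mid]=12=12: mid=5
A[mid]=10<12: swap A[4],A[5]; lo=5,mid=6 → [8, 7, 5, 3, 10, 12, 16, 15, 19, 20]
end: lo=5, hi=5; A = [8, 7, 5, 3, 10, 12, 16, 15, 19, 20]

(5, 5)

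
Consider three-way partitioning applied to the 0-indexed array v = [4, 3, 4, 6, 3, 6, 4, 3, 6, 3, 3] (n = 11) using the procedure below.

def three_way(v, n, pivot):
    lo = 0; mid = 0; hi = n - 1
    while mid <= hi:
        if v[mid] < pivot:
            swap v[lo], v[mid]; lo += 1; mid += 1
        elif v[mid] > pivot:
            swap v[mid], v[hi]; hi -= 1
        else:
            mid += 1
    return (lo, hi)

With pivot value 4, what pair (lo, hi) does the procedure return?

(5, 7)

pivot = 4; lo=0, mid=0, hi=10
v[mid]=4=4: mid=1
v[mid]=3<4: swap v[0],v[1]; lo=1,mid=2 → [3, 4, 4, 6, 3, 6, 4, 3, 6, 3, 3]
v[mid]=4=4: mid=3
v[mid]=6>4: swap v[3],v[10]; hi=9 → [3, 4, 4, 3, 3, 6, 4, 3, 6, 3, 6]
v[mid]=3<4: swap v[1],v[3]; lo=2,mid=4 → [3, 3, 4, 4, 3, 6, 4, 3, 6, 3, 6]
v[mid]=3<4: swap v[2],v[4]; lo=3,mid=5 → [3, 3, 3, 4, 4, 6, 4, 3, 6, 3, 6]
v[mid]=6>4: swap v[5],v[9]; hi=8 → [3, 3, 3, 4, 4, 3, 4, 3, 6, 6, 6]
v[mid]=3<4: swap v[3],v[5]; lo=4,mid=6 → [3, 3, 3, 3, 4, 4, 4, 3, 6, 6, 6]
v[mid]=4=4: mid=7
v[mid]=3<4: swap v[4],v[7]; lo=5,mid=8 → [3, 3, 3, 3, 3, 4, 4, 4, 6, 6, 6]
v[mid]=6>4: swap v[8],v[8]; hi=7 → [3, 3, 3, 3, 3, 4, 4, 4, 6, 6, 6]
end: lo=5, hi=7; v = [3, 3, 3, 3, 3, 4, 4, 4, 6, 6, 6]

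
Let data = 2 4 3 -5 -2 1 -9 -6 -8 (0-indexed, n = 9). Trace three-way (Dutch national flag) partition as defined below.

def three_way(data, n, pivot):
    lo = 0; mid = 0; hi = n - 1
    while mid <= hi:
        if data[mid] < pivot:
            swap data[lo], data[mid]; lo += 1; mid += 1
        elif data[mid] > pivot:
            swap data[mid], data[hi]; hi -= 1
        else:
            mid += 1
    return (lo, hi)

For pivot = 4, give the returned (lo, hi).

(8, 8)

pivot = 4; lo=0, mid=0, hi=8
data[mid]=2<4: swap data[0],data[0]; lo=1,mid=1 → 2 4 3 -5 -2 1 -9 -6 -8
data[mid]=4=4: mid=2
data[mid]=3<4: swap data[1],data[2]; lo=2,mid=3 → 2 3 4 -5 -2 1 -9 -6 -8
data[mid]=-5<4: swap data[2],data[3]; lo=3,mid=4 → 2 3 -5 4 -2 1 -9 -6 -8
data[mid]=-2<4: swap data[3],data[4]; lo=4,mid=5 → 2 3 -5 -2 4 1 -9 -6 -8
data[mid]=1<4: swap data[4],data[5]; lo=5,mid=6 → 2 3 -5 -2 1 4 -9 -6 -8
data[mid]=-9<4: swap data[5],data[6]; lo=6,mid=7 → 2 3 -5 -2 1 -9 4 -6 -8
data[mid]=-6<4: swap data[6],data[7]; lo=7,mid=8 → 2 3 -5 -2 1 -9 -6 4 -8
data[mid]=-8<4: swap data[7],data[8]; lo=8,mid=9 → 2 3 -5 -2 1 -9 -6 -8 4
end: lo=8, hi=8; data = 2 3 -5 -2 1 -9 -6 -8 4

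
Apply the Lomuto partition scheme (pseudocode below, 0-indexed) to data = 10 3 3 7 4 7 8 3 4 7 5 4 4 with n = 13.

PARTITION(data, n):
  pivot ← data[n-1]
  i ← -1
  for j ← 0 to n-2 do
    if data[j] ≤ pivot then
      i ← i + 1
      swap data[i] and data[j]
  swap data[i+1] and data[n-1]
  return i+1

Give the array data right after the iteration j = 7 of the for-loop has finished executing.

3 3 4 3 10 7 8 7 4 7 5 4 4

pivot = data[12] = 4; i = -1
j=0: data[0]=10 > 4 → no swap
j=1: data[1]=3 ≤ 4 → i=0, swap data[0],data[1] → 3 10 3 7 4 7 8 3 4 7 5 4 4
j=2: data[2]=3 ≤ 4 → i=1, swap data[1],data[2] → 3 3 10 7 4 7 8 3 4 7 5 4 4
j=3: data[3]=7 > 4 → no swap
j=4: data[4]=4 ≤ 4 → i=2, swap data[2],data[4] → 3 3 4 7 10 7 8 3 4 7 5 4 4
j=5: data[5]=7 > 4 → no swap
j=6: data[6]=8 > 4 → no swap
j=7: data[7]=3 ≤ 4 → i=3, swap data[3],data[7] → 3 3 4 3 10 7 8 7 4 7 5 4 4
(after j=7) data = 3 3 4 3 10 7 8 7 4 7 5 4 4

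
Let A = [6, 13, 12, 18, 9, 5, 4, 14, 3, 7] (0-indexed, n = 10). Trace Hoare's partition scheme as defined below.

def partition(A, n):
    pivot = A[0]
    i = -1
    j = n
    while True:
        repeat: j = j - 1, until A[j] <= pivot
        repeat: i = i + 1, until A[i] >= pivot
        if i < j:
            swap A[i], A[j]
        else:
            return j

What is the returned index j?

pivot = A[0] = 6; i = -1, j = 10
j→8 (A[8]=3≤6), i→0 (A[0]=6≥6); i<j, swap → [3, 13, 12, 18, 9, 5, 4, 14, 6, 7]
j→6 (A[6]=4≤6), i→1 (A[1]=13≥6); i<j, swap → [3, 4, 12, 18, 9, 5, 13, 14, 6, 7]
j→5 (A[5]=5≤6), i→2 (A[2]=12≥6); i<j, swap → [3, 4, 5, 18, 9, 12, 13, 14, 6, 7]
j→2, i→3; i≥j, return j=2. A = [3, 4, 5, 18, 9, 12, 13, 14, 6, 7]

2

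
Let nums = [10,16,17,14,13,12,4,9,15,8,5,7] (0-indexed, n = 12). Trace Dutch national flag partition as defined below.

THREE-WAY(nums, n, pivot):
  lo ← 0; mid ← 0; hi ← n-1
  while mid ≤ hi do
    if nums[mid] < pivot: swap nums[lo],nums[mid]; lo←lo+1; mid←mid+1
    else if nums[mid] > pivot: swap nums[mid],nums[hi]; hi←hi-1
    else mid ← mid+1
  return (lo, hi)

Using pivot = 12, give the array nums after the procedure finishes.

[10,7,5,8,9,4,12,15,13,14,17,16]

lo=0 mid=0 hi=11
10<12: swap(0,0), lo=1 mid=1 ⇒ [10,16,17,14,13,12,4,9,15,8,5,7]
16>12: swap(1,11), hi=10 ⇒ [10,7,17,14,13,12,4,9,15,8,5,16]
7<12: swap(1,1), lo=2 mid=2 ⇒ [10,7,17,14,13,12,4,9,15,8,5,16]
17>12: swap(2,10), hi=9 ⇒ [10,7,5,14,13,12,4,9,15,8,17,16]
5<12: swap(2,2), lo=3 mid=3 ⇒ [10,7,5,14,13,12,4,9,15,8,17,16]
14>12: swap(3,9), hi=8 ⇒ [10,7,5,8,13,12,4,9,15,14,17,16]
8<12: swap(3,3), lo=4 mid=4 ⇒ [10,7,5,8,13,12,4,9,15,14,17,16]
13>12: swap(4,8), hi=7 ⇒ [10,7,5,8,15,12,4,9,13,14,17,16]
15>12: swap(4,7), hi=6 ⇒ [10,7,5,8,9,12,4,15,13,14,17,16]
9<12: swap(4,4), lo=5 mid=5 ⇒ [10,7,5,8,9,12,4,15,13,14,17,16]
12=12: mid=6
4<12: swap(5,6), lo=6 mid=7 ⇒ [10,7,5,8,9,4,12,15,13,14,17,16]
done. lo=6 hi=6; nums=[10,7,5,8,9,4,12,15,13,14,17,16]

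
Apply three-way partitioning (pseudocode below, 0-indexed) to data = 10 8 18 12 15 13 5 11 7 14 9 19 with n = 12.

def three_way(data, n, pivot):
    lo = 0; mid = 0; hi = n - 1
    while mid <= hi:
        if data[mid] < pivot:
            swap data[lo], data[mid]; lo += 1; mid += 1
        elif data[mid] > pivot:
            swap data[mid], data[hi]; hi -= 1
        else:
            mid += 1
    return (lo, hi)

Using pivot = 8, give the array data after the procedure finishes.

7 5 8 15 13 12 11 18 14 9 19 10

lo=0 mid=0 hi=11
10>8: swap(0,11), hi=10 ⇒ 19 8 18 12 15 13 5 11 7 14 9 10
19>8: swap(0,10), hi=9 ⇒ 9 8 18 12 15 13 5 11 7 14 19 10
9>8: swap(0,9), hi=8 ⇒ 14 8 18 12 15 13 5 11 7 9 19 10
14>8: swap(0,8), hi=7 ⇒ 7 8 18 12 15 13 5 11 14 9 19 10
7<8: swap(0,0), lo=1 mid=1 ⇒ 7 8 18 12 15 13 5 11 14 9 19 10
8=8: mid=2
18>8: swap(2,7), hi=6 ⇒ 7 8 11 12 15 13 5 18 14 9 19 10
11>8: swap(2,6), hi=5 ⇒ 7 8 5 12 15 13 11 18 14 9 19 10
5<8: swap(1,2), lo=2 mid=3 ⇒ 7 5 8 12 15 13 11 18 14 9 19 10
12>8: swap(3,5), hi=4 ⇒ 7 5 8 13 15 12 11 18 14 9 19 10
13>8: swap(3,4), hi=3 ⇒ 7 5 8 15 13 12 11 18 14 9 19 10
15>8: swap(3,3), hi=2 ⇒ 7 5 8 15 13 12 11 18 14 9 19 10
done. lo=2 hi=2; data=7 5 8 15 13 12 11 18 14 9 19 10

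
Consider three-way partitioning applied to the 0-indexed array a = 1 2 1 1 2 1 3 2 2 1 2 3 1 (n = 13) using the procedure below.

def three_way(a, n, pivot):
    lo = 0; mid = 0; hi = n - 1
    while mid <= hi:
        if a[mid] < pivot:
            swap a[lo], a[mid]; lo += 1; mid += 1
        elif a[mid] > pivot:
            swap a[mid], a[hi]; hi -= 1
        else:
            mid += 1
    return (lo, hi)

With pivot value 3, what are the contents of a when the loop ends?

1 2 1 1 2 1 2 2 1 2 1 3 3

pivot = 3; lo=0, mid=0, hi=12
a[mid]=1<3: swap a[0],a[0]; lo=1,mid=1 → 1 2 1 1 2 1 3 2 2 1 2 3 1
a[mid]=2<3: swap a[1],a[1]; lo=2,mid=2 → 1 2 1 1 2 1 3 2 2 1 2 3 1
a[mid]=1<3: swap a[2],a[2]; lo=3,mid=3 → 1 2 1 1 2 1 3 2 2 1 2 3 1
a[mid]=1<3: swap a[3],a[3]; lo=4,mid=4 → 1 2 1 1 2 1 3 2 2 1 2 3 1
a[mid]=2<3: swap a[4],a[4]; lo=5,mid=5 → 1 2 1 1 2 1 3 2 2 1 2 3 1
a[mid]=1<3: swap a[5],a[5]; lo=6,mid=6 → 1 2 1 1 2 1 3 2 2 1 2 3 1
a[mid]=3=3: mid=7
a[mid]=2<3: swap a[6],a[7]; lo=7,mid=8 → 1 2 1 1 2 1 2 3 2 1 2 3 1
a[mid]=2<3: swap a[7],a[8]; lo=8,mid=9 → 1 2 1 1 2 1 2 2 3 1 2 3 1
a[mid]=1<3: swap a[8],a[9]; lo=9,mid=10 → 1 2 1 1 2 1 2 2 1 3 2 3 1
a[mid]=2<3: swap a[9],a[10]; lo=10,mid=11 → 1 2 1 1 2 1 2 2 1 2 3 3 1
a[mid]=3=3: mid=12
a[mid]=1<3: swap a[10],a[12]; lo=11,mid=13 → 1 2 1 1 2 1 2 2 1 2 1 3 3
end: lo=11, hi=12; a = 1 2 1 1 2 1 2 2 1 2 1 3 3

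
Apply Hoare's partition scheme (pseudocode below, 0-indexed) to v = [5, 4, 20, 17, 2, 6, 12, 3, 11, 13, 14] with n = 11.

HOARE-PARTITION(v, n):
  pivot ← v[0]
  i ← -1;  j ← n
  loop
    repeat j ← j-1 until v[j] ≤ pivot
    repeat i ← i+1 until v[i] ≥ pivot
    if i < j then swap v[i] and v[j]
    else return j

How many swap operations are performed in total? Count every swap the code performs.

pivot = v[0] = 5; i = -1, j = 11
j→7 (v[7]=3≤5), i→0 (v[0]=5≥5); i<j, swap → [3, 4, 20, 17, 2, 6, 12, 5, 11, 13, 14]
j→4 (v[4]=2≤5), i→2 (v[2]=20≥5); i<j, swap → [3, 4, 2, 17, 20, 6, 12, 5, 11, 13, 14]
j→2, i→3; i≥j, return j=2. v = [3, 4, 2, 17, 20, 6, 12, 5, 11, 13, 14]

2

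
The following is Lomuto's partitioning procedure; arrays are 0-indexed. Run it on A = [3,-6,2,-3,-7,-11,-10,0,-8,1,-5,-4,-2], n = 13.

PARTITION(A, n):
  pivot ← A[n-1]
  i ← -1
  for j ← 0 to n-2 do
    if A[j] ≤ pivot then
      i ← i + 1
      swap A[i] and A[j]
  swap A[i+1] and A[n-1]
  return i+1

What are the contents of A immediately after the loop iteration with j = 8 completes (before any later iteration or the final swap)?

pivot=-2, i=-1
j=0: 3>-2, skip
j=1: -6≤-2, i=0, swap(0,1) ⇒ [-6,3,2,-3,-7,-11,-10,0,-8,1,-5,-4,-2]
j=2: 2>-2, skip
j=3: -3≤-2, i=1, swap(1,3) ⇒ [-6,-3,2,3,-7,-11,-10,0,-8,1,-5,-4,-2]
j=4: -7≤-2, i=2, swap(2,4) ⇒ [-6,-3,-7,3,2,-11,-10,0,-8,1,-5,-4,-2]
j=5: -11≤-2, i=3, swap(3,5) ⇒ [-6,-3,-7,-11,2,3,-10,0,-8,1,-5,-4,-2]
j=6: -10≤-2, i=4, swap(4,6) ⇒ [-6,-3,-7,-11,-10,3,2,0,-8,1,-5,-4,-2]
j=7: 0>-2, skip
j=8: -8≤-2, i=5, swap(5,8) ⇒ [-6,-3,-7,-11,-10,-8,2,0,3,1,-5,-4,-2]
(after j=8) A = [-6,-3,-7,-11,-10,-8,2,0,3,1,-5,-4,-2]

[-6,-3,-7,-11,-10,-8,2,0,3,1,-5,-4,-2]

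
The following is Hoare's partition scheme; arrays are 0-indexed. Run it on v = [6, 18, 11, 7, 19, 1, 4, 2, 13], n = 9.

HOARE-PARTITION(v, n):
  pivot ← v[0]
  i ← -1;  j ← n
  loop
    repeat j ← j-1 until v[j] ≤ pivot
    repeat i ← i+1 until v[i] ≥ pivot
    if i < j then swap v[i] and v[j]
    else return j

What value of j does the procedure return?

pivot=6
j stops at 7 (2), i stops at 0 (6); swap ⇒ [2, 18, 11, 7, 19, 1, 4, 6, 13]
j stops at 6 (4), i stops at 1 (18); swap ⇒ [2, 4, 11, 7, 19, 1, 18, 6, 13]
j stops at 5 (1), i stops at 2 (11); swap ⇒ [2, 4, 1, 7, 19, 11, 18, 6, 13]
j stops at 2, i stops at 3; i≥j ⇒ return 2. v=[2, 4, 1, 7, 19, 11, 18, 6, 13]

2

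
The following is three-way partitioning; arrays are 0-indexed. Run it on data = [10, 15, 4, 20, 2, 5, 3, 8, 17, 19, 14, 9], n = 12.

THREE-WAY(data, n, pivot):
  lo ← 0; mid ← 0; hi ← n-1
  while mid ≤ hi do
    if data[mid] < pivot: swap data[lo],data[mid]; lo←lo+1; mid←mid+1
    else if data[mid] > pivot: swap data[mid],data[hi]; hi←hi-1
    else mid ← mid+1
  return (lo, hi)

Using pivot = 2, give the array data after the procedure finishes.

[2, 4, 20, 15, 5, 3, 8, 17, 19, 14, 9, 10]

pivot = 2; lo=0, mid=0, hi=11
data[mid]=10>2: swap data[0],data[11]; hi=10 → [9, 15, 4, 20, 2, 5, 3, 8, 17, 19, 14, 10]
data[mid]=9>2: swap data[0],data[10]; hi=9 → [14, 15, 4, 20, 2, 5, 3, 8, 17, 19, 9, 10]
data[mid]=14>2: swap data[0],data[9]; hi=8 → [19, 15, 4, 20, 2, 5, 3, 8, 17, 14, 9, 10]
data[mid]=19>2: swap data[0],data[8]; hi=7 → [17, 15, 4, 20, 2, 5, 3, 8, 19, 14, 9, 10]
data[mid]=17>2: swap data[0],data[7]; hi=6 → [8, 15, 4, 20, 2, 5, 3, 17, 19, 14, 9, 10]
data[mid]=8>2: swap data[0],data[6]; hi=5 → [3, 15, 4, 20, 2, 5, 8, 17, 19, 14, 9, 10]
data[mid]=3>2: swap data[0],data[5]; hi=4 → [5, 15, 4, 20, 2, 3, 8, 17, 19, 14, 9, 10]
data[mid]=5>2: swap data[0],data[4]; hi=3 → [2, 15, 4, 20, 5, 3, 8, 17, 19, 14, 9, 10]
data[mid]=2=2: mid=1
data[mid]=15>2: swap data[1],data[3]; hi=2 → [2, 20, 4, 15, 5, 3, 8, 17, 19, 14, 9, 10]
data[mid]=20>2: swap data[1],data[2]; hi=1 → [2, 4, 20, 15, 5, 3, 8, 17, 19, 14, 9, 10]
data[mid]=4>2: swap data[1],data[1]; hi=0 → [2, 4, 20, 15, 5, 3, 8, 17, 19, 14, 9, 10]
end: lo=0, hi=0; data = [2, 4, 20, 15, 5, 3, 8, 17, 19, 14, 9, 10]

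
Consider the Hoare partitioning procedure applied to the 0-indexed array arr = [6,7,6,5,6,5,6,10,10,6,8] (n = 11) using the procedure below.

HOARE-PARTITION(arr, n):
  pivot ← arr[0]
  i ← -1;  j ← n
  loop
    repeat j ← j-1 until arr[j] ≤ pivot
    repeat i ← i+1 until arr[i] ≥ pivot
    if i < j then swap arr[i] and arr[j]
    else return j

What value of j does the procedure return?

4

pivot = arr[0] = 6; i = -1, j = 11
j→9 (arr[9]=6≤6), i→0 (arr[0]=6≥6); i<j, swap → [6,7,6,5,6,5,6,10,10,6,8]
j→6 (arr[6]=6≤6), i→1 (arr[1]=7≥6); i<j, swap → [6,6,6,5,6,5,7,10,10,6,8]
j→5 (arr[5]=5≤6), i→2 (arr[2]=6≥6); i<j, swap → [6,6,5,5,6,6,7,10,10,6,8]
j→4, i→4; i≥j, return j=4. arr = [6,6,5,5,6,6,7,10,10,6,8]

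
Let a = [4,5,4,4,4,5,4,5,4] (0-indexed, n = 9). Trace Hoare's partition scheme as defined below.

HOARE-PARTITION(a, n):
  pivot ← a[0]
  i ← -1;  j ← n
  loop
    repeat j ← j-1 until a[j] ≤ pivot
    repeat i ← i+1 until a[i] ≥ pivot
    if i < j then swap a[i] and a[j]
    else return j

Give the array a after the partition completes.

pivot=4
j stops at 8 (4), i stops at 0 (4); swap ⇒ [4,5,4,4,4,5,4,5,4]
j stops at 6 (4), i stops at 1 (5); swap ⇒ [4,4,4,4,4,5,5,5,4]
j stops at 4 (4), i stops at 2 (4); swap ⇒ [4,4,4,4,4,5,5,5,4]
j stops at 3, i stops at 3; i≥j ⇒ return 3. a=[4,4,4,4,4,5,5,5,4]

[4,4,4,4,4,5,5,5,4]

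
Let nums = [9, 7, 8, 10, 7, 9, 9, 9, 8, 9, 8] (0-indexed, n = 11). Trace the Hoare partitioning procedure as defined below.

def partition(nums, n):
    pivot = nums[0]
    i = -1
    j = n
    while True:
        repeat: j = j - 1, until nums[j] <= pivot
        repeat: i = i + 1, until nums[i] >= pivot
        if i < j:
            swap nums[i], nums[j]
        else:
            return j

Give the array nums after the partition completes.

[8, 7, 8, 9, 7, 8, 9, 9, 9, 10, 9]

pivot = nums[0] = 9; i = -1, j = 11
j→10 (nums[10]=8≤9), i→0 (nums[0]=9≥9); i<j, swap → [8, 7, 8, 10, 7, 9, 9, 9, 8, 9, 9]
j→9 (nums[9]=9≤9), i→3 (nums[3]=10≥9); i<j, swap → [8, 7, 8, 9, 7, 9, 9, 9, 8, 10, 9]
j→8 (nums[8]=8≤9), i→5 (nums[5]=9≥9); i<j, swap → [8, 7, 8, 9, 7, 8, 9, 9, 9, 10, 9]
j→7 (nums[7]=9≤9), i→6 (nums[6]=9≥9); i<j, swap → [8, 7, 8, 9, 7, 8, 9, 9, 9, 10, 9]
j→6, i→7; i≥j, return j=6. nums = [8, 7, 8, 9, 7, 8, 9, 9, 9, 10, 9]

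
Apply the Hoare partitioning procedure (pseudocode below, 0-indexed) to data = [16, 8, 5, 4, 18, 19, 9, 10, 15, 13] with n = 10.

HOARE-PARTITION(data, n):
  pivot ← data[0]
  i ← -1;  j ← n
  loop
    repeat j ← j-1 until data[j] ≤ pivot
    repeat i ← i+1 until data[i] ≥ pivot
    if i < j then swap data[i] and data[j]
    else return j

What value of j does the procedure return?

6

pivot = data[0] = 16; i = -1, j = 10
j→9 (data[9]=13≤16), i→0 (data[0]=16≥16); i<j, swap → [13, 8, 5, 4, 18, 19, 9, 10, 15, 16]
j→8 (data[8]=15≤16), i→4 (data[4]=18≥16); i<j, swap → [13, 8, 5, 4, 15, 19, 9, 10, 18, 16]
j→7 (data[7]=10≤16), i→5 (data[5]=19≥16); i<j, swap → [13, 8, 5, 4, 15, 10, 9, 19, 18, 16]
j→6, i→7; i≥j, return j=6. data = [13, 8, 5, 4, 15, 10, 9, 19, 18, 16]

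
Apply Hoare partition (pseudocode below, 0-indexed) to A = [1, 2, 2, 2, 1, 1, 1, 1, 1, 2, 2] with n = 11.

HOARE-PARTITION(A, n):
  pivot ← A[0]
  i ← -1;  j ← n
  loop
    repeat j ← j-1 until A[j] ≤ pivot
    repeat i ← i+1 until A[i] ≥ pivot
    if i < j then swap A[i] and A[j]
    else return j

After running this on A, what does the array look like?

[1, 1, 1, 1, 1, 2, 2, 2, 1, 2, 2]

pivot=1
j stops at 8 (1), i stops at 0 (1); swap ⇒ [1, 2, 2, 2, 1, 1, 1, 1, 1, 2, 2]
j stops at 7 (1), i stops at 1 (2); swap ⇒ [1, 1, 2, 2, 1, 1, 1, 2, 1, 2, 2]
j stops at 6 (1), i stops at 2 (2); swap ⇒ [1, 1, 1, 2, 1, 1, 2, 2, 1, 2, 2]
j stops at 5 (1), i stops at 3 (2); swap ⇒ [1, 1, 1, 1, 1, 2, 2, 2, 1, 2, 2]
j stops at 4, i stops at 4; i≥j ⇒ return 4. A=[1, 1, 1, 1, 1, 2, 2, 2, 1, 2, 2]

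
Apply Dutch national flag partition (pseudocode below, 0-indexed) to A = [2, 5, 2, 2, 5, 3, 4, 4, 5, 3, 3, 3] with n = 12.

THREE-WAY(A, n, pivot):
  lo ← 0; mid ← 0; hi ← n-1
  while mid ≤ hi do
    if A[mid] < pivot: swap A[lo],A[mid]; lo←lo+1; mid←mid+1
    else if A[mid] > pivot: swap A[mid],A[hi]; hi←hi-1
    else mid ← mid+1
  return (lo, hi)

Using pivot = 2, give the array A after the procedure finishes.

pivot = 2; lo=0, mid=0, hi=11
A[mid]=2=2: mid=1
A[mid]=5>2: swap A[1],A[11]; hi=10 → [2, 3, 2, 2, 5, 3, 4, 4, 5, 3, 3, 5]
A[mid]=3>2: swap A[1],A[10]; hi=9 → [2, 3, 2, 2, 5, 3, 4, 4, 5, 3, 3, 5]
A[mid]=3>2: swap A[1],A[9]; hi=8 → [2, 3, 2, 2, 5, 3, 4, 4, 5, 3, 3, 5]
A[mid]=3>2: swap A[1],A[8]; hi=7 → [2, 5, 2, 2, 5, 3, 4, 4, 3, 3, 3, 5]
A[mid]=5>2: swap A[1],A[7]; hi=6 → [2, 4, 2, 2, 5, 3, 4, 5, 3, 3, 3, 5]
A[mid]=4>2: swap A[1],A[6]; hi=5 → [2, 4, 2, 2, 5, 3, 4, 5, 3, 3, 3, 5]
A[mid]=4>2: swap A[1],A[5]; hi=4 → [2, 3, 2, 2, 5, 4, 4, 5, 3, 3, 3, 5]
A[mid]=3>2: swap A[1],A[4]; hi=3 → [2, 5, 2, 2, 3, 4, 4, 5, 3, 3, 3, 5]
A[mid]=5>2: swap A[1],A[3]; hi=2 → [2, 2, 2, 5, 3, 4, 4, 5, 3, 3, 3, 5]
A[mid]=2=2: mid=2
A[mid]=2=2: mid=3
end: lo=0, hi=2; A = [2, 2, 2, 5, 3, 4, 4, 5, 3, 3, 3, 5]

[2, 2, 2, 5, 3, 4, 4, 5, 3, 3, 3, 5]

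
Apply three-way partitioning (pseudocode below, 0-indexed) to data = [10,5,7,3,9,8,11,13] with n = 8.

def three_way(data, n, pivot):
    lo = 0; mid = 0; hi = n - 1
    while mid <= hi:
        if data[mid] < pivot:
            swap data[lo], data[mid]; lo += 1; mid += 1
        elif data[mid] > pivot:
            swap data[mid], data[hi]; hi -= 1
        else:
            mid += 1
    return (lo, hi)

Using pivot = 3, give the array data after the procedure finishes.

pivot = 3; lo=0, mid=0, hi=7
data[mid]=10>3: swap data[0],data[7]; hi=6 → [13,5,7,3,9,8,11,10]
data[mid]=13>3: swap data[0],data[6]; hi=5 → [11,5,7,3,9,8,13,10]
data[mid]=11>3: swap data[0],data[5]; hi=4 → [8,5,7,3,9,11,13,10]
data[mid]=8>3: swap data[0],data[4]; hi=3 → [9,5,7,3,8,11,13,10]
data[mid]=9>3: swap data[0],data[3]; hi=2 → [3,5,7,9,8,11,13,10]
data[mid]=3=3: mid=1
data[mid]=5>3: swap data[1],data[2]; hi=1 → [3,7,5,9,8,11,13,10]
data[mid]=7>3: swap data[1],data[1]; hi=0 → [3,7,5,9,8,11,13,10]
end: lo=0, hi=0; data = [3,7,5,9,8,11,13,10]

[3,7,5,9,8,11,13,10]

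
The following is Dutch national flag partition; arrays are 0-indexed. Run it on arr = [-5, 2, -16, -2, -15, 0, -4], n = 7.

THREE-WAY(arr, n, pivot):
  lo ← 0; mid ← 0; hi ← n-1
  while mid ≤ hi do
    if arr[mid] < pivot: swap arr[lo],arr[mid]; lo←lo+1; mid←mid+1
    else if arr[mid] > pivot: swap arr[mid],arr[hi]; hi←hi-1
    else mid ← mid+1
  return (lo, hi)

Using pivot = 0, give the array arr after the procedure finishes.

[-5, -4, -16, -2, -15, 0, 2]

pivot = 0; lo=0, mid=0, hi=6
arr[mid]=-5<0: swap arr[0],arr[0]; lo=1,mid=1 → [-5, 2, -16, -2, -15, 0, -4]
arr[mid]=2>0: swap arr[1],arr[6]; hi=5 → [-5, -4, -16, -2, -15, 0, 2]
arr[mid]=-4<0: swap arr[1],arr[1]; lo=2,mid=2 → [-5, -4, -16, -2, -15, 0, 2]
arr[mid]=-16<0: swap arr[2],arr[2]; lo=3,mid=3 → [-5, -4, -16, -2, -15, 0, 2]
arr[mid]=-2<0: swap arr[3],arr[3]; lo=4,mid=4 → [-5, -4, -16, -2, -15, 0, 2]
arr[mid]=-15<0: swap arr[4],arr[4]; lo=5,mid=5 → [-5, -4, -16, -2, -15, 0, 2]
arr[mid]=0=0: mid=6
end: lo=5, hi=5; arr = [-5, -4, -16, -2, -15, 0, 2]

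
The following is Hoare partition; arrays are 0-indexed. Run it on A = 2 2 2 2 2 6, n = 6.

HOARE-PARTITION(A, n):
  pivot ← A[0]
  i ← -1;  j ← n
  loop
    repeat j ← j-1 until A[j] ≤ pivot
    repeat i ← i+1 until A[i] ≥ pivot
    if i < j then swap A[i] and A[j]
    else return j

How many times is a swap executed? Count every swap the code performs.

2

pivot=2
j stops at 4 (2), i stops at 0 (2); swap ⇒ 2 2 2 2 2 6
j stops at 3 (2), i stops at 1 (2); swap ⇒ 2 2 2 2 2 6
j stops at 2, i stops at 2; i≥j ⇒ return 2. A=2 2 2 2 2 6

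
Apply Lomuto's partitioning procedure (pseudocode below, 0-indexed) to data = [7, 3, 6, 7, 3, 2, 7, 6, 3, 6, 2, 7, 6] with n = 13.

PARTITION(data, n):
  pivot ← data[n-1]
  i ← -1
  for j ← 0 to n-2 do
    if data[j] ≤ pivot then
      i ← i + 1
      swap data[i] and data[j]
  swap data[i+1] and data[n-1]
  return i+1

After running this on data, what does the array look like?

[3, 6, 3, 2, 6, 3, 6, 2, 6, 7, 7, 7, 7]

pivot=6, i=-1
j=0: 7>6, skip
j=1: 3≤6, i=0, swap(0,1) ⇒ [3, 7, 6, 7, 3, 2, 7, 6, 3, 6, 2, 7, 6]
j=2: 6≤6, i=1, swap(1,2) ⇒ [3, 6, 7, 7, 3, 2, 7, 6, 3, 6, 2, 7, 6]
j=3: 7>6, skip
j=4: 3≤6, i=2, swap(2,4) ⇒ [3, 6, 3, 7, 7, 2, 7, 6, 3, 6, 2, 7, 6]
j=5: 2≤6, i=3, swap(3,5) ⇒ [3, 6, 3, 2, 7, 7, 7, 6, 3, 6, 2, 7, 6]
j=6: 7>6, skip
j=7: 6≤6, i=4, swap(4,7) ⇒ [3, 6, 3, 2, 6, 7, 7, 7, 3, 6, 2, 7, 6]
j=8: 3≤6, i=5, swap(5,8) ⇒ [3, 6, 3, 2, 6, 3, 7, 7, 7, 6, 2, 7, 6]
j=9: 6≤6, i=6, swap(6,9) ⇒ [3, 6, 3, 2, 6, 3, 6, 7, 7, 7, 2, 7, 6]
j=10: 2≤6, i=7, swap(7,10) ⇒ [3, 6, 3, 2, 6, 3, 6, 2, 7, 7, 7, 7, 6]
j=11: 7>6, skip
swap(8,12) ⇒ [3, 6, 3, 2, 6, 3, 6, 2, 6, 7, 7, 7, 7]; return 8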